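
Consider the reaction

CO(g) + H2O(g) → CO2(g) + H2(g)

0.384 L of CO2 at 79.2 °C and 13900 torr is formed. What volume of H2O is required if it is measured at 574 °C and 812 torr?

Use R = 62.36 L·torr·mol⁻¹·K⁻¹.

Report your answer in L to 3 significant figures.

15.8 L

n(CO2) = PV/RT = (13900 × 0.384) / (62.36 × 352.35) = 0.2429 mol
n(H2O) = (1/1) × 0.2429 = 0.2429 mol
V = nRT/P = 0.2429 × 62.36 × 847.15 / 812 = 15.80 L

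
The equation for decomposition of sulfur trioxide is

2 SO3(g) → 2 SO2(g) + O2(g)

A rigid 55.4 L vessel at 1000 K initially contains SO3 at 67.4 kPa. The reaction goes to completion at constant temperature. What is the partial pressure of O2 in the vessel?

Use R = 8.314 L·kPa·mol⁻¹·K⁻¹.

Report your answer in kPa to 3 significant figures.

33.7 kPa

n(SO3)₀ = PV/RT = (67.4 × 55.4) / (8.314 × 1000) = 0.4491 mol
n(O2) = (1/2) × 0.4491 = 0.2245 mol
P(O2) = nRT/V = 0.2245 × 8.314 × 1000 / 55.4 = 33.69 kPa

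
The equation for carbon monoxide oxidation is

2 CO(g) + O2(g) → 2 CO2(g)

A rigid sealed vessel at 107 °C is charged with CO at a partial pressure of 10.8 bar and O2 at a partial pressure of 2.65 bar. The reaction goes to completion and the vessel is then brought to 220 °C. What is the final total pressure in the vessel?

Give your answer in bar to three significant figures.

With V and T fixed, P_i ∝ n_i, so the mole ratios apply directly to partial pressures at 107 °C.
P(O2) required for 10.8 bar of CO = (1/2) × 10.8 = 5.400 bar; available 2.65 bar, so O2 is limiting.
P(CO) remaining = 10.8 − (2/1) × 2.65 = 5.500 bar
P(gaseous products) = (2)/1 × 2.65 = 5.300 bar
P_total at 107 °C = 5.500 + 5.300 = 10.80 bar
Scaling to 220 °C: P = 10.80 × 493.15/380.15 = 14.01 bar

14.0 bar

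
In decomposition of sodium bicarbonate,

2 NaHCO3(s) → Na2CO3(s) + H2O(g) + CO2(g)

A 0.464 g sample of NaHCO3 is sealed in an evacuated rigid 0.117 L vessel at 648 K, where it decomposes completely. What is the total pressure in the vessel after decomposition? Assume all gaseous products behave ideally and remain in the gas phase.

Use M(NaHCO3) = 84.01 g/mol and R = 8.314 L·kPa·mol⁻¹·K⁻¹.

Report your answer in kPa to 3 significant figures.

n(NaHCO3) = 0.464 / 84.01 = 0.005523 mol
n(gas produced) = (2/2) × 0.005523 = 0.005523 mol
P = nRT/V = 0.005523 × 8.314 × 648 / 0.117 = 254.3 kPa

254 kPa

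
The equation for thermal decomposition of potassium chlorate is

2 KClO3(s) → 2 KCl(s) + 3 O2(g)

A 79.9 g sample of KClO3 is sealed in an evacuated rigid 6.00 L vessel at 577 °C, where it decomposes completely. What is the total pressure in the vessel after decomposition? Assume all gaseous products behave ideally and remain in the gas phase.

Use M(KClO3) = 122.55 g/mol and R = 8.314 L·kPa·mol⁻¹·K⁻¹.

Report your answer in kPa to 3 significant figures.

n(KClO3) = 79.9 / 122.55 = 0.6520 mol
n(gas produced) = (3/2) × 0.6520 = 0.9780 mol
P = nRT/V = 0.9780 × 8.314 × 850.15 / 6.00 = 1152 kPa

1150 kPa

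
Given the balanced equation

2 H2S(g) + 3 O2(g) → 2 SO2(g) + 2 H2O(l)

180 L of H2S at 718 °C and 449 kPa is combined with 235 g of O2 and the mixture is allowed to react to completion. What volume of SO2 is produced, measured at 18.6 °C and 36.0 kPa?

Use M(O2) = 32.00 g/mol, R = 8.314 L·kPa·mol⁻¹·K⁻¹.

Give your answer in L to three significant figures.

330 L

n(H2S) = PV/RT = (449 × 180) / (8.314 × 991.15) = 9.808 mol
n(O2) = 235 / 32.00 = 7.344 mol
For 9.808 mol H2S, stoichiometry requires (3/2) × 9.808 = 14.71 mol O2; 7.344 mol is available, so O2 is limiting.
n(SO2) = (2/3) × 7.344 = 4.896 mol
V(SO2) = nRT/P = 4.896 × 8.314 × 291.75 / 36.0 = 329.9 L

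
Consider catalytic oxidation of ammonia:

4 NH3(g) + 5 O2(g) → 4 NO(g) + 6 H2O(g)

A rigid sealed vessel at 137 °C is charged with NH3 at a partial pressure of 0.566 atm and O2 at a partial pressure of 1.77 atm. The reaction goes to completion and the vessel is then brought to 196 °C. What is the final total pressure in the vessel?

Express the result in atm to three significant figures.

2.83 atm

With V and T fixed, P_i ∝ n_i, so the mole ratios apply directly to partial pressures at 137 °C.
P(O2) required for 0.566 atm of NH3 = (5/4) × 0.566 = 0.7075 atm; available 1.77 atm, so NH3 is limiting.
P(O2) remaining = 1.77 − (5/4) × 0.566 = 1.062 atm
P(gaseous products) = (4+6)/4 × 0.566 = 1.415 atm
P_total at 137 °C = 1.062 + 1.415 = 2.477 atm
Scaling to 196 °C: P = 2.477 × 469.15/410.15 = 2.833 atm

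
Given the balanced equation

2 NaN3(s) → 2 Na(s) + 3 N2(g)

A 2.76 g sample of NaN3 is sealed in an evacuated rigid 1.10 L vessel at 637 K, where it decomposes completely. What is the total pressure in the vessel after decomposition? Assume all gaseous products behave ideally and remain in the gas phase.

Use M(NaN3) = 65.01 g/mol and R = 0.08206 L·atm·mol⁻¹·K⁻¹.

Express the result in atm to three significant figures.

3.03 atm

n(NaN3) = 2.76 / 65.01 = 0.04246 mol
n(gas produced) = (3/2) × 0.04246 = 0.06369 mol
P = nRT/V = 0.06369 × 0.08206 × 637 / 1.10 = 3.027 atm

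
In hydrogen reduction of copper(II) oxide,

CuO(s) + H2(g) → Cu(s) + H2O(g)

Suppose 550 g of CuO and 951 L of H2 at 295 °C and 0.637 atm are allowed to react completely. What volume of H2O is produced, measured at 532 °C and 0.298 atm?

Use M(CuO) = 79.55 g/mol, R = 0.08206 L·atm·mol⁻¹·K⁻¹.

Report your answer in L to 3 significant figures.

n(CuO) = 550 / 79.55 = 6.914 mol
n(H2) = PV/RT = (0.637 × 951) / (0.08206 × 568.15) = 12.99 mol
For 6.914 mol CuO, stoichiometry requires (1/1) × 6.914 = 6.914 mol H2; 12.99 mol is available, so CuO is limiting.
n(H2O) = (1/1) × 6.914 = 6.914 mol
V(H2O) = nRT/P = 6.914 × 0.08206 × 805.15 / 0.298 = 1533 L

1530 L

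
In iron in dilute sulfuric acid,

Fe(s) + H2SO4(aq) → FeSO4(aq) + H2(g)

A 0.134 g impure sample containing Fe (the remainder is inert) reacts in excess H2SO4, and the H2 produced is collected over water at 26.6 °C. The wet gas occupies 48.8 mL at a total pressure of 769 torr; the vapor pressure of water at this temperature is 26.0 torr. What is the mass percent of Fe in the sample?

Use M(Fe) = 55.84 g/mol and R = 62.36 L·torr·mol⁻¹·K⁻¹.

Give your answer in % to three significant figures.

80.8 %

P(H2) = 769 − 26.0 = 743.0 torr
n(H2) = PV/RT = (743.0 × 0.04880) / (62.36 × 299.75) = 0.001940 mol
n(Fe) = (1/1) × 0.001940 = 0.001940 mol
m(Fe) = 0.001940 × 55.84 = 0.1083 g
%Fe = 0.1083 / 0.134 × 100 = 80.82%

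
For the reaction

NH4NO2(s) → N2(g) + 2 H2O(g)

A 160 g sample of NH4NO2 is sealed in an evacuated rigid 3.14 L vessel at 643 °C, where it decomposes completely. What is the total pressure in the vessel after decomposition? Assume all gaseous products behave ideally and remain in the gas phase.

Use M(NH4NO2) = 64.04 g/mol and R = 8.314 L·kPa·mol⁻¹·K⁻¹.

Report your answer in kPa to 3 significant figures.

18200 kPa

n(NH4NO2) = 160 / 64.04 = 2.498 mol
n(gas produced) = (3/1) × 2.498 = 7.494 mol
P = nRT/V = 7.494 × 8.314 × 916.15 / 3.14 = 18180 kPa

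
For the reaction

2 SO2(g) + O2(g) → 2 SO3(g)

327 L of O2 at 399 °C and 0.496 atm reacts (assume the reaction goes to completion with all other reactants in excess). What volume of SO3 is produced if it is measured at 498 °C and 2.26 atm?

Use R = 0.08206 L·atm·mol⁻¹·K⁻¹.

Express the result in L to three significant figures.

n(O2) = PV/RT = (0.496 × 327) / (0.08206 × 672.15) = 2.941 mol
n(SO3) = (2/1) × 2.941 = 5.882 mol
V = nRT/P = 5.882 × 0.08206 × 771.15 / 2.26 = 164.7 L

165 L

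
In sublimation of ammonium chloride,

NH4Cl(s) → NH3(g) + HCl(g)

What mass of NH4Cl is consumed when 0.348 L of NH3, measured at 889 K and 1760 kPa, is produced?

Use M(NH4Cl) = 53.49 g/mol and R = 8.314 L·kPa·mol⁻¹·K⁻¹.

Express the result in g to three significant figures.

4.43 g

n(NH3) = PV/RT = (1760 × 0.348) / (8.314 × 889) = 0.08287 mol
n(NH4Cl) = (1/1) × 0.08287 = 0.08287 mol
m(NH4Cl) = 0.08287 × 53.49 = 4.433 g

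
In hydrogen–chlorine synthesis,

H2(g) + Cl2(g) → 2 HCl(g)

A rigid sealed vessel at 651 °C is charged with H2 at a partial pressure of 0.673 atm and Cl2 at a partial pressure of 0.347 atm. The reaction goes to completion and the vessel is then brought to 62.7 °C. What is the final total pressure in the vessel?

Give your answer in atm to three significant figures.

0.371 atm

At constant V, partial pressures at 651 °C are proportional to moles, so apply stoichiometry directly to pressures.
P(Cl2) required for 0.673 atm of H2 = (1/1) × 0.673 = 0.6730 atm; available 0.347 atm, so Cl2 is limiting.
P(H2) remaining = 0.673 − (1/1) × 0.347 = 0.3260 atm
P(gaseous products) = (2)/1 × 0.347 = 0.6940 atm
P_total at 651 °C = 0.3260 + 0.6940 = 1.020 atm
Scaling to 62.7 °C: P = 1.020 × 335.85/924.15 = 0.3707 atm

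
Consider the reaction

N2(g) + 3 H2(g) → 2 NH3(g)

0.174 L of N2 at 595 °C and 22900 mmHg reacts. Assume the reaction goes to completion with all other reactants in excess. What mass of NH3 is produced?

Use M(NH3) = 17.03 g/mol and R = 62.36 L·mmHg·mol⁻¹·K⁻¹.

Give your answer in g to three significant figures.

2.51 g

n(N2) = PV/RT = (22900 × 0.174) / (62.36 × 868.15) = 0.07360 mol
n(NH3) = (2/1) × 0.07360 = 0.1472 mol
m(NH3) = 0.1472 × 17.03 = 2.507 g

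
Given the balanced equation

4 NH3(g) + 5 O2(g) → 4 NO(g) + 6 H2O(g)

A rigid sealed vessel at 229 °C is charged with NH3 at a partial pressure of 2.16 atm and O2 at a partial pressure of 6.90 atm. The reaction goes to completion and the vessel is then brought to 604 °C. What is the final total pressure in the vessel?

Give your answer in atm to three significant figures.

At constant V, partial pressures at 229 °C are proportional to moles, so apply stoichiometry directly to pressures.
P(O2) required for 2.16 atm of NH3 = (5/4) × 2.16 = 2.700 atm; available 6.90 atm, so NH3 is limiting.
P(O2) remaining = 6.90 − (5/4) × 2.16 = 4.200 atm
P(gaseous products) = (4+6)/4 × 2.16 = 5.400 atm
P_total at 229 °C = 4.200 + 5.400 = 9.600 atm
Scaling to 604 °C: P = 9.600 × 877.15/502.15 = 16.77 atm

16.8 atm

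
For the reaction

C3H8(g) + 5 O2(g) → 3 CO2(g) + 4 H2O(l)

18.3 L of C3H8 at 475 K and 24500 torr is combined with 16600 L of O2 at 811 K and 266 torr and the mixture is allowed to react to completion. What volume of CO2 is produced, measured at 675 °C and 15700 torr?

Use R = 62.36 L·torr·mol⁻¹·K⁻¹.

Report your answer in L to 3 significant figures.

n(C3H8) = PV/RT = (24500 × 18.3) / (62.36 × 475) = 15.14 mol
n(O2) = PV/RT = (266 × 16600) / (62.36 × 811) = 87.31 mol
For 15.14 mol C3H8, stoichiometry requires (5/1) × 15.14 = 75.70 mol O2; 87.31 mol is available, so C3H8 is limiting.
n(CO2) = (3/1) × 15.14 = 45.42 mol
V(CO2) = nRT/P = 45.42 × 62.36 × 948.15 / 15700 = 171.1 L

171 L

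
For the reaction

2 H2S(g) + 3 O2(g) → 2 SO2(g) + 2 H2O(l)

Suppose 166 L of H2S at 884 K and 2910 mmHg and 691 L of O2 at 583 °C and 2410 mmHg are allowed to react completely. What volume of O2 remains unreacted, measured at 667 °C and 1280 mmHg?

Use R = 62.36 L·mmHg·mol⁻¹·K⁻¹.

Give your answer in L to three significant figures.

827 L

n(H2S) = PV/RT = (2910 × 166) / (62.36 × 884) = 8.763 mol
n(O2) = PV/RT = (2410 × 691) / (62.36 × 856.15) = 31.19 mol
For 8.763 mol H2S, stoichiometry requires (3/2) × 8.763 = 13.14 mol O2; 31.19 mol is available, so H2S is limiting.
n(O2) consumed = (3/2) × 8.763 = 13.14 mol; remaining = 31.19 − 13.14 = 18.05 mol
V(O2) = nRT/P = 18.05 × 62.36 × 940.15 / 1280 = 826.7 L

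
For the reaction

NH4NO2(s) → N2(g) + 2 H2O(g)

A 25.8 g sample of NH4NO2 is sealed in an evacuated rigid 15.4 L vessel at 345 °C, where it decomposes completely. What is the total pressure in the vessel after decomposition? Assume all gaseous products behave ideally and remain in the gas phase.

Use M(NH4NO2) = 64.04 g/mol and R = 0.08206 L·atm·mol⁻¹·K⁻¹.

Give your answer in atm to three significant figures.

n(NH4NO2) = 25.8 / 64.04 = 0.4029 mol
n(gas produced) = (3/1) × 0.4029 = 1.209 mol
P = nRT/V = 1.209 × 0.08206 × 618.15 / 15.4 = 3.982 atm

3.98 atm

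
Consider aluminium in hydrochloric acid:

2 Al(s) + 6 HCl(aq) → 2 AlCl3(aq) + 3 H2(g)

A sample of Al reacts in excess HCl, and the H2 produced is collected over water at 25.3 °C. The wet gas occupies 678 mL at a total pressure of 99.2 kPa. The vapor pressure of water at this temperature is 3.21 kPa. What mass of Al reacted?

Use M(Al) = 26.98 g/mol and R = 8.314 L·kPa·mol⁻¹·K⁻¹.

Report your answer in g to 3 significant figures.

0.472 g

P(H2) = 99.2 − 3.21 = 95.99 kPa
n(H2) = PV/RT = (95.99 × 0.6780) / (8.314 × 298.45) = 0.02623 mol
n(Al) = (2/3) × 0.02623 = 0.01749 mol
m(Al) = 0.01749 × 26.98 = 0.4719 g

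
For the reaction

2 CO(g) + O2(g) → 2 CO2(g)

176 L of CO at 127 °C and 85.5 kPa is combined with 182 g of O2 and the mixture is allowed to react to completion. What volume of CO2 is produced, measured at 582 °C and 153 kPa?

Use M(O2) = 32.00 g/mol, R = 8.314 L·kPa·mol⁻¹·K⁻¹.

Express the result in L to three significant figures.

210 L

n(CO) = PV/RT = (85.5 × 176) / (8.314 × 400.15) = 4.523 mol
n(O2) = 182 / 32.00 = 5.688 mol
For 4.523 mol CO, stoichiometry requires (1/2) × 4.523 = 2.261 mol O2; 5.688 mol is available, so CO is limiting.
n(CO2) = (2/2) × 4.523 = 4.523 mol
V(CO2) = nRT/P = 4.523 × 8.314 × 855.15 / 153 = 210.2 L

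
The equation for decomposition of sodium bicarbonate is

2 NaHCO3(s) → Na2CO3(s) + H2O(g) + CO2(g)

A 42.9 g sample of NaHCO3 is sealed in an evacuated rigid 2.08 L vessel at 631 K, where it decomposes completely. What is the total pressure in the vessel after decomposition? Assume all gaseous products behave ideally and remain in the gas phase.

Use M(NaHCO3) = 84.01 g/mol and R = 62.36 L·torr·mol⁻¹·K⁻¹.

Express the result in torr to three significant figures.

9660 torr

n(NaHCO3) = 42.9 / 84.01 = 0.5107 mol
n(gas produced) = (2/2) × 0.5107 = 0.5107 mol
P = nRT/V = 0.5107 × 62.36 × 631 / 2.08 = 9661 torr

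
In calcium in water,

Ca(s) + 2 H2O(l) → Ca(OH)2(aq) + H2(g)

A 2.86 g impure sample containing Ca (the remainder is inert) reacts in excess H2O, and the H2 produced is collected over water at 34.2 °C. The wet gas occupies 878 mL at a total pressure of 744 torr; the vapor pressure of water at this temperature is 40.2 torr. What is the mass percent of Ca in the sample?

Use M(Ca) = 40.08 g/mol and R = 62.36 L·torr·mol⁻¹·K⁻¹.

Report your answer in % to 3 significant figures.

P(H2) = 744 − 40.2 = 703.8 torr
n(H2) = PV/RT = (703.8 × 0.8780) / (62.36 × 307.35) = 0.03224 mol
n(Ca) = (1/1) × 0.03224 = 0.03224 mol
m(Ca) = 0.03224 × 40.08 = 1.292 g
%Ca = 1.292 / 2.86 × 100 = 45.17%

45.2 %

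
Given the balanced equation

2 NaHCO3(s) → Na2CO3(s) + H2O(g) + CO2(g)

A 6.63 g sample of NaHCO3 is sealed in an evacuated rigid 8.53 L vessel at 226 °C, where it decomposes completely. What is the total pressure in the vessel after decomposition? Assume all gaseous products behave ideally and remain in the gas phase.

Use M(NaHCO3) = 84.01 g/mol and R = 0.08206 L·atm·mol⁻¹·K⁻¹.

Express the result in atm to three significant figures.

n(NaHCO3) = 6.63 / 84.01 = 0.07892 mol
n(gas produced) = (2/2) × 0.07892 = 0.07892 mol
P = nRT/V = 0.07892 × 0.08206 × 499.15 / 8.53 = 0.3790 atm

0.379 atm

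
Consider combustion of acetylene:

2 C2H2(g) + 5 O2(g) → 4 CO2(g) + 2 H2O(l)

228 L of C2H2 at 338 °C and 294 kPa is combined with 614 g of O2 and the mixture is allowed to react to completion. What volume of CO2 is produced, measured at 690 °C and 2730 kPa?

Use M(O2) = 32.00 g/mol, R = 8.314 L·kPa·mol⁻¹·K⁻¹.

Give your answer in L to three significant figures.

n(C2H2) = PV/RT = (294 × 228) / (8.314 × 611.15) = 13.19 mol
n(O2) = 614 / 32.00 = 19.19 mol
For 13.19 mol C2H2, stoichiometry requires (5/2) × 13.19 = 32.98 mol O2; 19.19 mol is available, so O2 is limiting.
n(CO2) = (4/5) × 19.19 = 15.35 mol
V(CO2) = nRT/P = 15.35 × 8.314 × 963.15 / 2730 = 45.02 L

45.0 L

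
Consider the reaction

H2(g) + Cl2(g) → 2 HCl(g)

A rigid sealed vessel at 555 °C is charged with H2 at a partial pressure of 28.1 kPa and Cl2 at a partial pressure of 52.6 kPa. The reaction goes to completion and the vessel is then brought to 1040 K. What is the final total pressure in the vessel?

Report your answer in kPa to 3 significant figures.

Because the vessel is rigid and T is held at 555 °C, work the stoichiometry in partial pressures (P_i = n_iRT/V).
P(Cl2) required for 28.1 kPa of H2 = (1/1) × 28.1 = 28.10 kPa; available 52.6 kPa, so H2 is limiting.
P(Cl2) remaining = 52.6 − (1/1) × 28.1 = 24.50 kPa
P(gaseous products) = (2)/1 × 28.1 = 56.20 kPa
P_total at 555 °C = 24.50 + 56.20 = 80.70 kPa
Scaling to 1040 K: P = 80.70 × 1040/828.15 = 101.3 kPa

101 kPa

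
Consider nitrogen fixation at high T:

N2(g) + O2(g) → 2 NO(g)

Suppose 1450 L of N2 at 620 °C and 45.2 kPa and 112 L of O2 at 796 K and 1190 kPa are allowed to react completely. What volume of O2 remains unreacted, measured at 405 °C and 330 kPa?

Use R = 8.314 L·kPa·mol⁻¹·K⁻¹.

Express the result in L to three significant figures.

n(N2) = PV/RT = (45.2 × 1450) / (8.314 × 893.15) = 8.826 mol
n(O2) = PV/RT = (1190 × 112) / (8.314 × 796) = 20.14 mol
For 8.826 mol N2, stoichiometry requires (1/1) × 8.826 = 8.826 mol O2; 20.14 mol is available, so N2 is limiting.
n(O2) consumed = (1/1) × 8.826 = 8.826 mol; remaining = 20.14 − 8.826 = 11.31 mol
V(O2) = nRT/P = 11.31 × 8.314 × 678.15 / 330 = 193.2 L

193 L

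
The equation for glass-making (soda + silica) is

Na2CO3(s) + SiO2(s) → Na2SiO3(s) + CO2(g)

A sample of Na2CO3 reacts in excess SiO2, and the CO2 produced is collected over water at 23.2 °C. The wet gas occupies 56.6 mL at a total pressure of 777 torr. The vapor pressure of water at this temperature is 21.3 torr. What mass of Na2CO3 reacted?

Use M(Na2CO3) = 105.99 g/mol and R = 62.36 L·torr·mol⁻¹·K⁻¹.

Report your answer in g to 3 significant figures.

0.245 g

P(CO2) = 777 − 21.3 = 755.7 torr
n(CO2) = PV/RT = (755.7 × 0.05660) / (62.36 × 296.35) = 0.002314 mol
n(Na2CO3) = (1/1) × 0.002314 = 0.002314 mol
m(Na2CO3) = 0.002314 × 105.99 = 0.2453 g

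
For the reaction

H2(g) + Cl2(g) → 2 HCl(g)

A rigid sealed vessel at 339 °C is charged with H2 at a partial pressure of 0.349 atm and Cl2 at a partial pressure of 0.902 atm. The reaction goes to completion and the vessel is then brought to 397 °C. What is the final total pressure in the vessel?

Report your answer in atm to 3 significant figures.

1.37 atm

Because the vessel is rigid and T is held at 339 °C, work the stoichiometry in partial pressures (P_i = n_iRT/V).
P(Cl2) required for 0.349 atm of H2 = (1/1) × 0.349 = 0.3490 atm; available 0.902 atm, so H2 is limiting.
P(Cl2) remaining = 0.902 − (1/1) × 0.349 = 0.5530 atm
P(gaseous products) = (2)/1 × 0.349 = 0.6980 atm
P_total at 339 °C = 0.5530 + 0.6980 = 1.251 atm
Scaling to 397 °C: P = 1.251 × 670.15/612.15 = 1.370 atm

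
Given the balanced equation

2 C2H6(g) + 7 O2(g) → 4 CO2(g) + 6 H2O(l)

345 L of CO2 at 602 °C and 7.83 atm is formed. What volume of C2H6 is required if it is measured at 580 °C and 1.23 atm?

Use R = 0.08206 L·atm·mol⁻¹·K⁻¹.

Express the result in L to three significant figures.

n(CO2) = PV/RT = (7.83 × 345) / (0.08206 × 875.15) = 37.62 mol
n(C2H6) = (2/4) × 37.62 = 18.81 mol
V = nRT/P = 18.81 × 0.08206 × 853.15 / 1.23 = 1071 L

1070 L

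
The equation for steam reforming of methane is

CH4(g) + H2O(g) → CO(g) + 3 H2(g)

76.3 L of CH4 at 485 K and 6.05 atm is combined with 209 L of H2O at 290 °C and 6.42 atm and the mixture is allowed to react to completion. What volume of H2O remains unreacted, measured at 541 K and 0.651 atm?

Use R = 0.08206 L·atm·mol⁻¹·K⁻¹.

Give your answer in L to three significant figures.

1190 L

n(CH4) = PV/RT = (6.05 × 76.3) / (0.08206 × 485) = 11.60 mol
n(H2O) = PV/RT = (6.42 × 209) / (0.08206 × 563.15) = 29.04 mol
For 11.60 mol CH4, stoichiometry requires (1/1) × 11.60 = 11.60 mol H2O; 29.04 mol is available, so CH4 is limiting.
n(H2O) consumed = (1/1) × 11.60 = 11.60 mol; remaining = 29.04 − 11.60 = 17.44 mol
V(H2O) = nRT/P = 17.44 × 0.08206 × 541 / 0.651 = 1189 L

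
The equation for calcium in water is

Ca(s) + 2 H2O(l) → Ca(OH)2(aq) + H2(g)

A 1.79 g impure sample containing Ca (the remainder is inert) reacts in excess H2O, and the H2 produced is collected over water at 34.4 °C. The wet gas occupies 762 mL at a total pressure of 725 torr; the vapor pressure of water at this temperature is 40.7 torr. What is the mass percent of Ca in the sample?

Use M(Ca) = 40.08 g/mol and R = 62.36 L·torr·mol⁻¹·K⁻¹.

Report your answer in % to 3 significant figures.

60.9 %

P(H2) = 725 − 40.7 = 684.3 torr
n(H2) = PV/RT = (684.3 × 0.7620) / (62.36 × 307.55) = 0.02719 mol
n(Ca) = (1/1) × 0.02719 = 0.02719 mol
m(Ca) = 0.02719 × 40.08 = 1.090 g
%Ca = 1.090 / 1.79 × 100 = 60.89%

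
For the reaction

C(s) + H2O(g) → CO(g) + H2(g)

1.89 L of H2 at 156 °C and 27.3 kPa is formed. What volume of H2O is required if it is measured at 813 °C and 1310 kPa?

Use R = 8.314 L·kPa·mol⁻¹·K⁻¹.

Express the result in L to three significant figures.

n(H2) = PV/RT = (27.3 × 1.89) / (8.314 × 429.15) = 0.01446 mol
n(H2O) = (1/1) × 0.01446 = 0.01446 mol
V = nRT/P = 0.01446 × 8.314 × 1086.15 / 1310 = 0.09968 L

0.0997 L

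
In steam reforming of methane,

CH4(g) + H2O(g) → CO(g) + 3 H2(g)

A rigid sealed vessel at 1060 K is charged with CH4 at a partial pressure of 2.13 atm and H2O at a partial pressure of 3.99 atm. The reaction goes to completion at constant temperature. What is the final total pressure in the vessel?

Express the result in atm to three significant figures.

Because the vessel is rigid and T is held at 1060 K, work the stoichiometry in partial pressures (P_i = n_iRT/V).
P(H2O) required for 2.13 atm of CH4 = (1/1) × 2.13 = 2.130 atm; available 3.99 atm, so CH4 is limiting.
P(H2O) remaining = 3.99 − (1/1) × 2.13 = 1.860 atm
P(gaseous products) = (1+3)/1 × 2.13 = 8.520 atm
P_total at 1060 K = 1.860 + 8.520 = 10.38 atm

10.4 atm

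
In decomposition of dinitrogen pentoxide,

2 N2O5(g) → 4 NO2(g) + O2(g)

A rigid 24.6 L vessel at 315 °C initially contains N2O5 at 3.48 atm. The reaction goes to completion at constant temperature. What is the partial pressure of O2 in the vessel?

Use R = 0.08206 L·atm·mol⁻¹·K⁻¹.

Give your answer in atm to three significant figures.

n(N2O5)₀ = PV/RT = (3.48 × 24.6) / (0.08206 × 588.15) = 1.774 mol
n(O2) = (1/2) × 1.774 = 0.8870 mol
P(O2) = nRT/V = 0.8870 × 0.08206 × 588.15 / 24.6 = 1.740 atm

1.74 atm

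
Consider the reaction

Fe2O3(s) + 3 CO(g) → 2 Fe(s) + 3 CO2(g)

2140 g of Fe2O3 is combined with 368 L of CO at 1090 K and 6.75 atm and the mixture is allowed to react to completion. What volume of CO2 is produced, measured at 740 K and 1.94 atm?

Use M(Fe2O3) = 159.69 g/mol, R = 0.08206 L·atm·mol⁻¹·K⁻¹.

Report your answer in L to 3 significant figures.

n(Fe2O3) = 2140 / 159.69 = 13.40 mol
n(CO) = PV/RT = (6.75 × 368) / (0.08206 × 1090) = 27.77 mol
For 13.40 mol Fe2O3, stoichiometry requires (3/1) × 13.40 = 40.20 mol CO; 27.77 mol is available, so CO is limiting.
n(CO2) = (3/3) × 27.77 = 27.77 mol
V(CO2) = nRT/P = 27.77 × 0.08206 × 740 / 1.94 = 869.2 L

869 L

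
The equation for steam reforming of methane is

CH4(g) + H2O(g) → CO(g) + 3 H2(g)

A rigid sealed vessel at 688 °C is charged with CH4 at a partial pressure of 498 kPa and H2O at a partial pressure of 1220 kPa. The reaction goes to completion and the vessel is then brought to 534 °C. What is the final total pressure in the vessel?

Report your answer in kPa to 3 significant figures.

With V and T fixed, P_i ∝ n_i, so the mole ratios apply directly to partial pressures at 688 °C.
P(H2O) required for 498 kPa of CH4 = (1/1) × 498 = 498.0 kPa; available 1220 kPa, so CH4 is limiting.
P(H2O) remaining = 1220 − (1/1) × 498 = 722.0 kPa
P(gaseous products) = (1+3)/1 × 498 = 1992 kPa
P_total at 688 °C = 722.0 + 1992 = 2714 kPa
Scaling to 534 °C: P = 2714 × 807.15/961.15 = 2279 kPa

2280 kPa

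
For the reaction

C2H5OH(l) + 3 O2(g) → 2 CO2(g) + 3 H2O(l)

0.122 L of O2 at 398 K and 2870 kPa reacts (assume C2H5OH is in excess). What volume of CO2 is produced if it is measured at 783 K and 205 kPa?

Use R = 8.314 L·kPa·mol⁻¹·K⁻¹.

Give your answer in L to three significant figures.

n(O2) = PV/RT = (2870 × 0.122) / (8.314 × 398) = 0.1058 mol
n(CO2) = (2/3) × 0.1058 = 0.07053 mol
V = nRT/P = 0.07053 × 8.314 × 783 / 205 = 2.240 L

2.24 L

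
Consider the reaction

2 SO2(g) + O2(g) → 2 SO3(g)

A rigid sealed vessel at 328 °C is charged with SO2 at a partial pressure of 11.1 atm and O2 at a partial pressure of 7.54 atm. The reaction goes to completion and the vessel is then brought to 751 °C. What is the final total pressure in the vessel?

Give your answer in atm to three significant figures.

At constant V, partial pressures at 328 °C are proportional to moles, so apply stoichiometry directly to pressures.
P(O2) required for 11.1 atm of SO2 = (1/2) × 11.1 = 5.550 atm; available 7.54 atm, so SO2 is limiting.
P(O2) remaining = 7.54 − (1/2) × 11.1 = 1.990 atm
P(gaseous products) = (2)/2 × 11.1 = 11.10 atm
P_total at 328 °C = 1.990 + 11.10 = 13.09 atm
Scaling to 751 °C: P = 13.09 × 1024.15/601.15 = 22.30 atm

22.3 atm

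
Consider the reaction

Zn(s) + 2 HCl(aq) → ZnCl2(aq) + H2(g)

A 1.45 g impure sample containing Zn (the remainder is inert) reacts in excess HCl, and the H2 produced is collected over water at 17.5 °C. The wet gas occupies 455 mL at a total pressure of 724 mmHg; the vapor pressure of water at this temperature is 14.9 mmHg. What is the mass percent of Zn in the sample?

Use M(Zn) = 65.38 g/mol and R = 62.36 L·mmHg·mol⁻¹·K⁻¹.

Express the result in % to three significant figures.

P(H2) = 724 − 14.9 = 709.1 mmHg
n(H2) = PV/RT = (709.1 × 0.4550) / (62.36 × 290.65) = 0.01780 mol
n(Zn) = (1/1) × 0.01780 = 0.01780 mol
m(Zn) = 0.01780 × 65.38 = 1.164 g
%Zn = 1.164 / 1.45 × 100 = 80.28%

80.3 %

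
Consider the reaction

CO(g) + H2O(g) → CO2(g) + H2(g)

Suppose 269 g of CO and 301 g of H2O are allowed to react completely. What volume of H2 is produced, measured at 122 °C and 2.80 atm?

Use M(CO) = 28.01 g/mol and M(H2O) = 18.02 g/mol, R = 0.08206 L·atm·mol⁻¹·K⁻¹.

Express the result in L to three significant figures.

n(CO) = 269 / 28.01 = 9.604 mol
n(H2O) = 301 / 18.02 = 16.70 mol
For 9.604 mol CO, stoichiometry requires (1/1) × 9.604 = 9.604 mol H2O; 16.70 mol is available, so CO is limiting.
n(H2) = (1/1) × 9.604 = 9.604 mol
V(H2) = nRT/P = 9.604 × 0.08206 × 395.15 / 2.80 = 111.2 L

111 L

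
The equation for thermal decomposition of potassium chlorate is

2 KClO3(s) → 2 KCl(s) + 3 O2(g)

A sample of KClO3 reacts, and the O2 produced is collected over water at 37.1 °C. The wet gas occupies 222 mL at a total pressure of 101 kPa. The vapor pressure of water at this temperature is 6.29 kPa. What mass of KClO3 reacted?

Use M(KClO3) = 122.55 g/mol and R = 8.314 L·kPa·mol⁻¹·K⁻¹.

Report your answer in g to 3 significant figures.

P(O2) = 101 − 6.29 = 94.71 kPa
n(O2) = PV/RT = (94.71 × 0.2220) / (8.314 × 310.25) = 0.008151 mol
n(KClO3) = (2/3) × 0.008151 = 0.005434 mol
m(KClO3) = 0.005434 × 122.55 = 0.6659 g

0.666 g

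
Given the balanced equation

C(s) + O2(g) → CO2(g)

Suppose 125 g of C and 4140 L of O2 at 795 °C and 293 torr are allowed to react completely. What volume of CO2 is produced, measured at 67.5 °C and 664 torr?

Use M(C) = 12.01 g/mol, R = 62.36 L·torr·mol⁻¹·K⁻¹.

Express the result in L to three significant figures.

333 L

n(C) = 125 / 12.01 = 10.41 mol
n(O2) = PV/RT = (293 × 4140) / (62.36 × 1068.15) = 18.21 mol
For 10.41 mol C, stoichiometry requires (1/1) × 10.41 = 10.41 mol O2; 18.21 mol is available, so C is limiting.
n(CO2) = (1/1) × 10.41 = 10.41 mol
V(CO2) = nRT/P = 10.41 × 62.36 × 340.65 / 664 = 333.0 L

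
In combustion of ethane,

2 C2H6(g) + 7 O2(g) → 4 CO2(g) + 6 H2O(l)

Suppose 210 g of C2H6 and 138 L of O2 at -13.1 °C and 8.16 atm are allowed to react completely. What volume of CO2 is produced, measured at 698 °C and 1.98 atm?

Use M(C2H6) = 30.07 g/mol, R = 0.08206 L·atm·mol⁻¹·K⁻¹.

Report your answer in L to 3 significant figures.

n(C2H6) = 210 / 30.07 = 6.984 mol
n(O2) = PV/RT = (8.16 × 138) / (0.08206 × 260.05) = 52.77 mol
For 6.984 mol C2H6, stoichiometry requires (7/2) × 6.984 = 24.44 mol O2; 52.77 mol is available, so C2H6 is limiting.
n(CO2) = (4/2) × 6.984 = 13.97 mol
V(CO2) = nRT/P = 13.97 × 0.08206 × 971.15 / 1.98 = 562.3 L

562 L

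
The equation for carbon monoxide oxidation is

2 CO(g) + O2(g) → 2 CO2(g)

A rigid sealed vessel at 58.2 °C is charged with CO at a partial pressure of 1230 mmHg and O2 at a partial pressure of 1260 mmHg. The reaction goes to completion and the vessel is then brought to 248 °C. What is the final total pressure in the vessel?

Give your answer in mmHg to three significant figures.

With V and T fixed, P_i ∝ n_i, so the mole ratios apply directly to partial pressures at 58.2 °C.
P(O2) required for 1230 mmHg of CO = (1/2) × 1230 = 615.0 mmHg; available 1260 mmHg, so CO is limiting.
P(O2) remaining = 1260 − (1/2) × 1230 = 645.0 mmHg
P(gaseous products) = (2)/2 × 1230 = 1230 mmHg
P_total at 58.2 °C = 645.0 + 1230 = 1875 mmHg
Scaling to 248 °C: P = 1875 × 521.15/331.35 = 2949 mmHg

2950 mmHg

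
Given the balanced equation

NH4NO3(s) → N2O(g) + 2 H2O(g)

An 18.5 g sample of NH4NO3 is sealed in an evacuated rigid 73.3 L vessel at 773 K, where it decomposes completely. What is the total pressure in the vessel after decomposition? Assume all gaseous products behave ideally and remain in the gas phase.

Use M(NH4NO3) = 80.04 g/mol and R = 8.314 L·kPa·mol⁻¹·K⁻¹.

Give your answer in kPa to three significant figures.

n(NH4NO3) = 18.5 / 80.04 = 0.2311 mol
n(gas produced) = (3/1) × 0.2311 = 0.6933 mol
P = nRT/V = 0.6933 × 8.314 × 773 / 73.3 = 60.79 kPa

60.8 kPa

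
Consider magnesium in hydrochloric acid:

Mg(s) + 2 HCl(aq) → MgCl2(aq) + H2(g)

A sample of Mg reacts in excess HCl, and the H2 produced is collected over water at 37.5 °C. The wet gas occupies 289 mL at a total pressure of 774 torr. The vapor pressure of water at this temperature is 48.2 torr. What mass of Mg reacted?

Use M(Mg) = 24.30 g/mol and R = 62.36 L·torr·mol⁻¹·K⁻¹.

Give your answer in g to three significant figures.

0.263 g

P(H2) = 774 − 48.2 = 725.8 torr
n(H2) = PV/RT = (725.8 × 0.2890) / (62.36 × 310.65) = 0.01083 mol
n(Mg) = (1/1) × 0.01083 = 0.01083 mol
m(Mg) = 0.01083 × 24.30 = 0.2632 g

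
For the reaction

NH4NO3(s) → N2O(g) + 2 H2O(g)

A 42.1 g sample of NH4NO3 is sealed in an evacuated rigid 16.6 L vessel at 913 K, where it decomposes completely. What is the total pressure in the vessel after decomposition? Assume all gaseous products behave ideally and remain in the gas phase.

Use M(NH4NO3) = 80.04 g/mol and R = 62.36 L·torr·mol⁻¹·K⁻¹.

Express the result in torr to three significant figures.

5410 torr

n(NH4NO3) = 42.1 / 80.04 = 0.5260 mol
n(gas produced) = (3/1) × 0.5260 = 1.578 mol
P = nRT/V = 1.578 × 62.36 × 913 / 16.6 = 5412 torr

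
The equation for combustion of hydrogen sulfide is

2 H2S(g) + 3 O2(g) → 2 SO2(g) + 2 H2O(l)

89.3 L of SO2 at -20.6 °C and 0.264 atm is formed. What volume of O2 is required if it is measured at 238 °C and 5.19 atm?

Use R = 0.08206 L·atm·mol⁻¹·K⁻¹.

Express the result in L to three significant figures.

13.8 L

n(SO2) = PV/RT = (0.264 × 89.3) / (0.08206 × 252.55) = 1.138 mol
n(O2) = (3/2) × 1.138 = 1.707 mol
V = nRT/P = 1.707 × 0.08206 × 511.15 / 5.19 = 13.80 L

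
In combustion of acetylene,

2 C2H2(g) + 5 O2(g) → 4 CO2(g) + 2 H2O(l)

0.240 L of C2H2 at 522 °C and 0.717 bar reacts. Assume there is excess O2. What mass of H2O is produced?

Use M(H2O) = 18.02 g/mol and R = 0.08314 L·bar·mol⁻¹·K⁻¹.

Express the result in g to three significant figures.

0.0469 g

n(C2H2) = PV/RT = (0.717 × 0.240) / (0.08314 × 795.15) = 0.002603 mol
n(H2O) = (2/2) × 0.002603 = 0.002603 mol
m(H2O) = 0.002603 × 18.02 = 0.04691 g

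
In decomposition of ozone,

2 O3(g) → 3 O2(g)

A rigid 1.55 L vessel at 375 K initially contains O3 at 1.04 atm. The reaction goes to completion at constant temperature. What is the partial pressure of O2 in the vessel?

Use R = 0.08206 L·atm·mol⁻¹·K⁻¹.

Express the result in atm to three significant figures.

n(O3)₀ = PV/RT = (1.04 × 1.55) / (0.08206 × 375) = 0.05238 mol
n(O2) = (3/2) × 0.05238 = 0.07857 mol
P(O2) = nRT/V = 0.07857 × 0.08206 × 375 / 1.55 = 1.560 atm

1.56 atm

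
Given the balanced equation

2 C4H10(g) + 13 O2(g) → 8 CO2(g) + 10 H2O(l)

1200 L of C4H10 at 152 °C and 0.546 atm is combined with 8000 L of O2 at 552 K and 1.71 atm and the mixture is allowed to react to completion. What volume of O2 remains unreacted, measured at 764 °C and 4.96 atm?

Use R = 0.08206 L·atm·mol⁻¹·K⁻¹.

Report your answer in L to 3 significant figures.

n(C4H10) = PV/RT = (0.546 × 1200) / (0.08206 × 425.15) = 18.78 mol
n(O2) = PV/RT = (1.71 × 8000) / (0.08206 × 552) = 302.0 mol
For 18.78 mol C4H10, stoichiometry requires (13/2) × 18.78 = 122.1 mol O2; 302.0 mol is available, so C4H10 is limiting.
n(O2) consumed = (13/2) × 18.78 = 122.1 mol; remaining = 302.0 − 122.1 = 179.9 mol
V(O2) = nRT/P = 179.9 × 0.08206 × 1037.15 / 4.96 = 3087 L

3090 L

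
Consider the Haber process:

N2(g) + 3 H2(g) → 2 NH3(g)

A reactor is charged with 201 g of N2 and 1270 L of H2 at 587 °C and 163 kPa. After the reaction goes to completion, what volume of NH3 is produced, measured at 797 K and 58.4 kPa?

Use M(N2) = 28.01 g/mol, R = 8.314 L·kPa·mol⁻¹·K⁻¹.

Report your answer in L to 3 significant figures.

1630 L

n(N2) = 201 / 28.01 = 7.176 mol
n(H2) = PV/RT = (163 × 1270) / (8.314 × 860.15) = 28.95 mol
For 7.176 mol N2, stoichiometry requires (3/1) × 7.176 = 21.53 mol H2; 28.95 mol is available, so N2 is limiting.
n(NH3) = (2/1) × 7.176 = 14.35 mol
V(NH3) = nRT/P = 14.35 × 8.314 × 797 / 58.4 = 1628 L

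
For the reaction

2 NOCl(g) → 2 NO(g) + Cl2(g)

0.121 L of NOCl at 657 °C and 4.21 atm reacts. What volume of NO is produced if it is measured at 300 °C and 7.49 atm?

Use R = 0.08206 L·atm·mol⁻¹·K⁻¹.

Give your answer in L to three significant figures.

0.0419 L

n(NOCl) = PV/RT = (4.21 × 0.121) / (0.08206 × 930.15) = 0.006674 mol
n(NO) = (2/2) × 0.006674 = 0.006674 mol
V = nRT/P = 0.006674 × 0.08206 × 573.15 / 7.49 = 0.04191 L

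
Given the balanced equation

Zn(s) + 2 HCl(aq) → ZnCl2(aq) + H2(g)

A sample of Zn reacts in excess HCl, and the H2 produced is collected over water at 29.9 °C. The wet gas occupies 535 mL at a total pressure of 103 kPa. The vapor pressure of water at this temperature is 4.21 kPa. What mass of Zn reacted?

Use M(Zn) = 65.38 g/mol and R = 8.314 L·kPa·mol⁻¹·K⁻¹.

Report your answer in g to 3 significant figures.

P(H2) = 103 − 4.21 = 98.79 kPa
n(H2) = PV/RT = (98.79 × 0.5350) / (8.314 × 303.05) = 0.02098 mol
n(Zn) = (1/1) × 0.02098 = 0.02098 mol
m(Zn) = 0.02098 × 65.38 = 1.372 g

1.37 g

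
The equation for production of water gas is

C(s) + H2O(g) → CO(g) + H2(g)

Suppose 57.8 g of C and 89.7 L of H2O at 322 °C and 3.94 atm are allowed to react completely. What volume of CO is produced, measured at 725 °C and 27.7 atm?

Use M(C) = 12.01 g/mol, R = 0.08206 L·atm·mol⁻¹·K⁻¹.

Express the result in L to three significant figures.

n(C) = 57.8 / 12.01 = 4.813 mol
n(H2O) = PV/RT = (3.94 × 89.7) / (0.08206 × 595.15) = 7.237 mol
For 4.813 mol C, stoichiometry requires (1/1) × 4.813 = 4.813 mol H2O; 7.237 mol is available, so C is limiting.
n(CO) = (1/1) × 4.813 = 4.813 mol
V(CO) = nRT/P = 4.813 × 0.08206 × 998.15 / 27.7 = 14.23 L

14.2 L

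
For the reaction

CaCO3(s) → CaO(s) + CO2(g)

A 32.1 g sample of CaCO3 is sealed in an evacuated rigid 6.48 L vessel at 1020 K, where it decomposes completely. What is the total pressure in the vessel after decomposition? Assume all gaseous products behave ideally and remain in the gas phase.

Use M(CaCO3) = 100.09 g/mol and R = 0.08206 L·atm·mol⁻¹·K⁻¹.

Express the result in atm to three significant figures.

4.14 atm

n(CaCO3) = 32.1 / 100.09 = 0.3207 mol
n(gas produced) = (1/1) × 0.3207 = 0.3207 mol
P = nRT/V = 0.3207 × 0.08206 × 1020 / 6.48 = 4.142 atm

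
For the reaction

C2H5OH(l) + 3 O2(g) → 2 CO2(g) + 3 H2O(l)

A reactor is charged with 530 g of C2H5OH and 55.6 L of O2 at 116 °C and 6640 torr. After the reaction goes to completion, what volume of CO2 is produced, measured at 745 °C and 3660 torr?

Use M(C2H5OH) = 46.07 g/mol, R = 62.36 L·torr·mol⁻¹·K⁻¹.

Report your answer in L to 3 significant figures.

n(C2H5OH) = 530 / 46.07 = 11.50 mol
n(O2) = PV/RT = (6640 × 55.6) / (62.36 × 389.15) = 15.21 mol
For 11.50 mol C2H5OH, stoichiometry requires (3/1) × 11.50 = 34.50 mol O2; 15.21 mol is available, so O2 is limiting.
n(CO2) = (2/3) × 15.21 = 10.14 mol
V(CO2) = nRT/P = 10.14 × 62.36 × 1018.15 / 3660 = 175.9 L

176 L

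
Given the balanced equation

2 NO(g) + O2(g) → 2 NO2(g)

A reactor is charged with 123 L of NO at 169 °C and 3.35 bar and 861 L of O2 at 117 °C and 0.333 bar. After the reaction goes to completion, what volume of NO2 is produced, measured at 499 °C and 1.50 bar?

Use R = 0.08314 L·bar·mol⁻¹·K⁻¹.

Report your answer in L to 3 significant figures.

480 L

n(NO) = PV/RT = (3.35 × 123) / (0.08314 × 442.15) = 11.21 mol
n(O2) = PV/RT = (0.333 × 861) / (0.08314 × 390.15) = 8.839 mol
For 11.21 mol NO, stoichiometry requires (1/2) × 11.21 = 5.605 mol O2; 8.839 mol is available, so NO is limiting.
n(NO2) = (2/2) × 11.21 = 11.21 mol
V(NO2) = nRT/P = 11.21 × 0.08314 × 772.15 / 1.50 = 479.8 L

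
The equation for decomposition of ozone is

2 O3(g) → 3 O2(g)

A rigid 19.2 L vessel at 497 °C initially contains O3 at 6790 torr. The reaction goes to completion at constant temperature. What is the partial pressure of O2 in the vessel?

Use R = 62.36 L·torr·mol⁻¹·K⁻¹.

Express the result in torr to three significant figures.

10200 torr

n(O3)₀ = PV/RT = (6790 × 19.2) / (62.36 × 770.15) = 2.714 mol
n(O2) = (3/2) × 2.714 = 4.071 mol
P(O2) = nRT/V = 4.071 × 62.36 × 770.15 / 19.2 = 10180 torr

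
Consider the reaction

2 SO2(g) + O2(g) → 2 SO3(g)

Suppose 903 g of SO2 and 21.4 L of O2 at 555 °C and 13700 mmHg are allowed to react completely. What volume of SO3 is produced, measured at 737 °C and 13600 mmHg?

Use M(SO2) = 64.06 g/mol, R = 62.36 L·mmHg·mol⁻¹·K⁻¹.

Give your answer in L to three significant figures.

n(SO2) = 903 / 64.06 = 14.10 mol
n(O2) = PV/RT = (13700 × 21.4) / (62.36 × 828.15) = 5.677 mol
For 14.10 mol SO2, stoichiometry requires (1/2) × 14.10 = 7.050 mol O2; 5.677 mol is available, so O2 is limiting.
n(SO3) = (2/1) × 5.677 = 11.35 mol
V(SO3) = nRT/P = 11.35 × 62.36 × 1010.15 / 13600 = 52.57 L

52.6 L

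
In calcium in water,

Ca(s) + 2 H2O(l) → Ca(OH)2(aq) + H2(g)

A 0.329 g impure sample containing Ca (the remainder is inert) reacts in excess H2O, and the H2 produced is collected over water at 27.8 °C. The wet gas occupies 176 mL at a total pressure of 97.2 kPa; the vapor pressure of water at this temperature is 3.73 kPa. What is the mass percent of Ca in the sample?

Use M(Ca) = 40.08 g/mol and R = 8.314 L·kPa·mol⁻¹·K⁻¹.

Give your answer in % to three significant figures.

80.1 %

P(H2) = 97.2 − 3.73 = 93.47 kPa
n(H2) = PV/RT = (93.47 × 0.1760) / (8.314 × 300.95) = 0.006575 mol
n(Ca) = (1/1) × 0.006575 = 0.006575 mol
m(Ca) = 0.006575 × 40.08 = 0.2635 g
%Ca = 0.2635 / 0.329 × 100 = 80.09%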